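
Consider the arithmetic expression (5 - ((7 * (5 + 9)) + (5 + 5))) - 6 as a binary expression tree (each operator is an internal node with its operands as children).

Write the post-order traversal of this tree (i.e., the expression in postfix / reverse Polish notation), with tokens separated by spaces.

Post-order on an expression tree gives postfix notation: for each operator, emit left operand, right operand, then the operator.

5 7 5 9 + * 5 5 + + - 6 -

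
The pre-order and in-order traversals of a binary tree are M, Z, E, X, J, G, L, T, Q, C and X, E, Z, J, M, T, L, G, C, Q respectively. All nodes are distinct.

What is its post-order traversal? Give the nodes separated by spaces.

The first element of pre-order is the root; it splits in-order into left and right subtrees.
Root M: left subtree has 4 nodes {X, E, Z, J}, right has 5 {T, L, G, C, Q}.
  Root Z: left subtree has 2 nodes {X, E}, right has 1 {J}.
    Root E: left subtree has 1 node {X}, right has 0 { }.
  Root G: left subtree has 2 nodes {T, L}, right has 2 {C, Q}.
    Root L: left subtree has 1 node {T}, right has 0 { }.
    Root Q: left subtree has 1 node {C}, right has 0 { }.

X E J Z T L C Q G M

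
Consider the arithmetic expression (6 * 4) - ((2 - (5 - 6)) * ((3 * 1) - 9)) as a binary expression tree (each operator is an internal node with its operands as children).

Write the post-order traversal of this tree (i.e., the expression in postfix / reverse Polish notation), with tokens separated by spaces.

Post-order on an expression tree gives postfix notation: for each operator, emit left operand, right operand, then the operator.

6 4 * 2 5 6 - - 3 1 * 9 - * -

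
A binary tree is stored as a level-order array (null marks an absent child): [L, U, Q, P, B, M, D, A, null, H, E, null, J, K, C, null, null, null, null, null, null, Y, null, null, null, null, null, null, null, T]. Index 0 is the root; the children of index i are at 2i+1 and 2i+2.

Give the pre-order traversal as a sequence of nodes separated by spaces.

L U P A B H E Y Q M J D K C T

Pre-order visits the node, then its left subtree, then its right subtree.
Visit L.
At L: go left to U.
  Visit U.
  At U: go left to P.
    Visit P.
    At P: go left to A.
      A is a leaf — visit A.
    At P: no right child.
  At U: go right to B.
    Visit B.
    At B: go left to H.
      H is a leaf — visit H.
    At B: go right to E.
      Visit E.
      At E: go left to Y.
        Y is a leaf — visit Y.
      At E: no right child.
At L: go right to Q.
  Visit Q.
  At Q: go left to M.
    Visit M.
    At M: no left child.
    At M: go right to J.
      J is a leaf — visit J.
  At Q: go right to D.
    Visit D.
    At D: go left to K.
      K is a leaf — visit K.
    At D: go right to C.
      Visit C.
      At C: go left to T.
        T is a leaf — visit T.
      At C: no right child.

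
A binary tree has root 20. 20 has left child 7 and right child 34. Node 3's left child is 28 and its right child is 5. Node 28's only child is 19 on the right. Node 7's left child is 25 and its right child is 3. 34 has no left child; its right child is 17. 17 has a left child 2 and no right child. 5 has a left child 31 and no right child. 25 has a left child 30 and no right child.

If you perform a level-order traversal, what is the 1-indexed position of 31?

Level-order visits nodes level by level from the root, left to right within each level.
Level 0: 20
Level 1: 7, 34
Level 2: 25, 3, 17
Level 3: 30, 28, 5, 2
Level 4: 19, 31
Full level-order sequence: 20, 7, 34, 25, 3, 17, 30, 28, 5, 2, 19, 31.

12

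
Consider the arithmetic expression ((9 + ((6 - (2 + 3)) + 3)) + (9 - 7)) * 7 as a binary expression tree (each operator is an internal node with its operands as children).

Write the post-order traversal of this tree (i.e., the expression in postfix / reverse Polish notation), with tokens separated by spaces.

Post-order on an expression tree gives postfix notation: for each operator, emit left operand, right operand, then the operator.

9 6 2 3 + - 3 + + 9 7 - + 7 *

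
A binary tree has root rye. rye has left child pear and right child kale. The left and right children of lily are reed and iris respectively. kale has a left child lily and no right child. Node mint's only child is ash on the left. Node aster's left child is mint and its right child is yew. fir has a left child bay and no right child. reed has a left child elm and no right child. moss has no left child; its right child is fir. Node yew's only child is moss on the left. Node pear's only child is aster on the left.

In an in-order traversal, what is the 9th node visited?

In-order visits the left subtree, then the node, then the right subtree.
At rye: go left to pear.
  At pear: go left to aster.
    At aster: go left to mint.
      At mint: go left to ash.
        ash is a leaf — visit ash.
      Visit mint.
      At mint: no right child.
    Visit aster.
    At aster: go right to yew.
      At yew: go left to moss.
        At moss: no left child.
        Visit moss.
        At moss: go right to fir.
          At fir: go left to bay.
            bay is a leaf — visit bay.
          Visit fir.
          At fir: no right child.
      Visit yew.
      At yew: no right child.
  Visit pear.
  At pear: no right child.
Visit rye.
At rye: go right to kale.
  At kale: go left to lily.
    At lily: go left to reed.
      At reed: go left to elm.
        elm is a leaf — visit elm.
      Visit reed.
      At reed: no right child.
    Visit lily.
    At lily: go right to iris.
      iris is a leaf — visit iris.
  Visit kale.
  At kale: no right child.
Full in-order sequence: ash, mint, aster, moss, bay, fir, yew, pear, rye, elm, reed, lily, iris, kale.

rye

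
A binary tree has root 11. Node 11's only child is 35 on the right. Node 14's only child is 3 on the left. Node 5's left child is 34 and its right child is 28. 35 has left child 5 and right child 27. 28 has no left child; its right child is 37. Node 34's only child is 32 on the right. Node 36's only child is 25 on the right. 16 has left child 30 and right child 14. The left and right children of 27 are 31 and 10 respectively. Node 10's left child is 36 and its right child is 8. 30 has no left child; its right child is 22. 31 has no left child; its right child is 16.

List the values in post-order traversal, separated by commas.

32, 34, 37, 28, 5, 22, 30, 3, 14, 16, 31, 25, 36, 8, 10, 27, 35, 11

Post-order visits the left subtree, then the right subtree, then the node.
At 11: no left child.
At 11: go right to 35.
  At 35: go left to 5.
    At 5: go left to 34.
      At 34: no left child.
      At 34: go right to 32.
        32 is a leaf — visit 32.
      Visit 34.
    At 5: go right to 28.
      At 28: no left child.
      At 28: go right to 37.
        37 is a leaf — visit 37.
      Visit 28.
    Visit 5.
  At 35: go right to 27.
    At 27: go left to 31.
      At 31: no left child.
      At 31: go right to 16.
        At 16: go left to 30.
          At 30: no left child.
          At 30: go right to 22.
            22 is a leaf — visit 22.
          Visit 30.
        At 16: go right to 14.
          At 14: go left to 3.
            3 is a leaf — visit 3.
          At 14: no right child.
          Visit 14.
        Visit 16.
      Visit 31.
    At 27: go right to 10.
      At 10: go left to 36.
        At 36: no left child.
        At 36: go right to 25.
          25 is a leaf — visit 25.
        Visit 36.
      At 10: go right to 8.
        8 is a leaf — visit 8.
      Visit 10.
    Visit 27.
  Visit 35.
Visit 11.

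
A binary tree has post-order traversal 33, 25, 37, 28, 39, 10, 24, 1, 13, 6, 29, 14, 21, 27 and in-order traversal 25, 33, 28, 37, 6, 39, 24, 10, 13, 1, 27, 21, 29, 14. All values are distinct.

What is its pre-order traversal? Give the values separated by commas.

27, 6, 28, 25, 33, 37, 13, 24, 39, 10, 1, 21, 14, 29

The last element of post-order is the root; it splits in-order into left and right subtrees.
Root 27: left subtree has 10 nodes {25, 33, 28, 37, 6, 39, 24, 10, 13, 1}, right has 3 {21, 29, 14}.
  Root 6: left subtree has 4 nodes {25, 33, 28, 37}, right has 5 {39, 24, 10, 13, 1}.
    Root 28: left subtree has 2 nodes {25, 33}, right has 1 {37}.
      Root 25: left subtree has 0 nodes { }, right has 1 {33}.
    Root 13: left subtree has 3 nodes {39, 24, 10}, right has 1 {1}.
      Root 24: left subtree has 1 node {39}, right has 1 {10}.
  Root 21: left subtree has 0 nodes { }, right has 2 {29, 14}.
    Root 14: left subtree has 1 node {29}, right has 0 { }.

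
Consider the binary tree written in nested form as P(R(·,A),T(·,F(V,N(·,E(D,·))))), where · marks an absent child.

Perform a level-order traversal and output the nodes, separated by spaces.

Level-order visits nodes level by level from the root, left to right within each level.
Level 0: P
Level 1: R, T
Level 2: A, F
Level 3: V, N
Level 4: E
Level 5: D

P R T A F V N E D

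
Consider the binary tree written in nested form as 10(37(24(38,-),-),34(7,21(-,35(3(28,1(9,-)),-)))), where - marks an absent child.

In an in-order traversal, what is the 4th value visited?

10

In-order visits the left subtree, then the node, then the right subtree.
At 10: go left to 37.
  At 37: go left to 24.
    At 24: go left to 38.
      38 is a leaf — visit 38.
    Visit 24.
    At 24: no right child.
  Visit 37.
  At 37: no right child.
Visit 10.
At 10: go right to 34.
  At 34: go left to 7.
    7 is a leaf — visit 7.
  Visit 34.
  At 34: go right to 21.
    At 21: no left child.
    Visit 21.
    At 21: go right to 35.
      At 35: go left to 3.
        At 3: go left to 28.
          28 is a leaf — visit 28.
        Visit 3.
        At 3: go right to 1.
          At 1: go left to 9.
            9 is a leaf — visit 9.
          Visit 1.
          At 1: no right child.
      Visit 35.
      At 35: no right child.
Full in-order sequence: 38, 24, 37, 10, 7, 34, 21, 28, 3, 9, 1, 35.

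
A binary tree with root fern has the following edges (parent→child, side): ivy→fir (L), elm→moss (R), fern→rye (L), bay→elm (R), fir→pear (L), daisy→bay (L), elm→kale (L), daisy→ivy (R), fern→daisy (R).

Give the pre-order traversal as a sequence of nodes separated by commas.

fern, rye, daisy, bay, elm, kale, moss, ivy, fir, pear

Pre-order visits the node, then its left subtree, then its right subtree.
Visit fern.
At fern: go left to rye.
  rye is a leaf — visit rye.
At fern: go right to daisy.
  Visit daisy.
  At daisy: go left to bay.
    Visit bay.
    At bay: no left child.
    At bay: go right to elm.
      Visit elm.
      At elm: go left to kale.
        kale is a leaf — visit kale.
      At elm: go right to moss.
        moss is a leaf — visit moss.
  At daisy: go right to ivy.
    Visit ivy.
    At ivy: go left to fir.
      Visit fir.
      At fir: go left to pear.
        pear is a leaf — visit pear.
      At fir: no right child.
    At ivy: no right child.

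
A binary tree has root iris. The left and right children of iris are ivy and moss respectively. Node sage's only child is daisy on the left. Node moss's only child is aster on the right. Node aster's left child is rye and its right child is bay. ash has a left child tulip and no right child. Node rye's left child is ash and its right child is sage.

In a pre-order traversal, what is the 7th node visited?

tulip

Pre-order visits the node, then its left subtree, then its right subtree.
Visit iris.
At iris: go left to ivy.
  ivy is a leaf — visit ivy.
At iris: go right to moss.
  Visit moss.
  At moss: no left child.
  At moss: go right to aster.
    Visit aster.
    At aster: go left to rye.
      Visit rye.
      At rye: go left to ash.
        Visit ash.
        At ash: go left to tulip.
          tulip is a leaf — visit tulip.
        At ash: no right child.
      At rye: go right to sage.
        Visit sage.
        At sage: go left to daisy.
          daisy is a leaf — visit daisy.
        At sage: no right child.
    At aster: go right to bay.
      bay is a leaf — visit bay.
Full pre-order sequence: iris, ivy, moss, aster, rye, ash, tulip, sage, daisy, bay.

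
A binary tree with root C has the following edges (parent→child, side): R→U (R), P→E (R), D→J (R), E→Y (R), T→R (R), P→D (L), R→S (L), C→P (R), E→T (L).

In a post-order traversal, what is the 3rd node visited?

Post-order visits the left subtree, then the right subtree, then the node.
At C: no left child.
At C: go right to P.
  At P: go left to D.
    At D: no left child.
    At D: go right to J.
      J is a leaf — visit J.
    Visit D.
  At P: go right to E.
    At E: go left to T.
      At T: no left child.
      At T: go right to R.
        At R: go left to S.
          S is a leaf — visit S.
        At R: go right to U.
          U is a leaf — visit U.
        Visit R.
      Visit T.
    At E: go right to Y.
      Y is a leaf — visit Y.
    Visit E.
  Visit P.
Visit C.
Full post-order sequence: J, D, S, U, R, T, Y, E, P, C.

S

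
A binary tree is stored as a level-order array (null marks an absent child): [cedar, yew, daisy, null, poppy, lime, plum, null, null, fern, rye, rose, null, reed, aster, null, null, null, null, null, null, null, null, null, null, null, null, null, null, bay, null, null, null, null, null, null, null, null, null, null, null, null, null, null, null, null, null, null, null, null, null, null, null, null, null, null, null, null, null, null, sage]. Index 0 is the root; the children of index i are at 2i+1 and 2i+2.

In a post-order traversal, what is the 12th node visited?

daisy

Post-order visits the left subtree, then the right subtree, then the node.
At cedar: go left to yew.
  At yew: no left child.
  At yew: go right to poppy.
    At poppy: go left to fern.
      fern is a leaf — visit fern.
    At poppy: go right to rye.
      rye is a leaf — visit rye.
    Visit poppy.
  Visit yew.
At cedar: go right to daisy.
  At daisy: go left to lime.
    At lime: go left to rose.
      rose is a leaf — visit rose.
    At lime: no right child.
    Visit lime.
  At daisy: go right to plum.
    At plum: go left to reed.
      reed is a leaf — visit reed.
    At plum: go right to aster.
      At aster: go left to bay.
        At bay: no left child.
        At bay: go right to sage.
          sage is a leaf — visit sage.
        Visit bay.
      At aster: no right child.
      Visit aster.
    Visit plum.
  Visit daisy.
Visit cedar.
Full post-order sequence: fern, rye, poppy, yew, rose, lime, reed, sage, bay, aster, plum, daisy, cedar.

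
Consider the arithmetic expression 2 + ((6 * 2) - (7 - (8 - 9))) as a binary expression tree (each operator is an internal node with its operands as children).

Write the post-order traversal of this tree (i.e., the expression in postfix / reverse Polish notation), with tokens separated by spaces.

2 6 2 * 7 8 9 - - - +

Post-order on an expression tree gives postfix notation: for each operator, emit left operand, right operand, then the operator.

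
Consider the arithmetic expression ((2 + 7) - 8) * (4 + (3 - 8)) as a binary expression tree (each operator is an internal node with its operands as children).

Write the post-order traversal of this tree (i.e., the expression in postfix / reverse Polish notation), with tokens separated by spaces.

Post-order on an expression tree gives postfix notation: for each operator, emit left operand, right operand, then the operator.

2 7 + 8 - 4 3 8 - + *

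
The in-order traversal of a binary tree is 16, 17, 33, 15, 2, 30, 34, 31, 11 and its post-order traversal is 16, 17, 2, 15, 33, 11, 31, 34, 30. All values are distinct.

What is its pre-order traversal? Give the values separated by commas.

The last element of post-order is the root; it splits in-order into left and right subtrees.
Root 30: left subtree has 5 nodes {16, 17, 33, 15, 2}, right has 3 {34, 31, 11}.
  Root 33: left subtree has 2 nodes {16, 17}, right has 2 {15, 2}.
    Root 17: left subtree has 1 node {16}, right has 0 { }.
    Root 15: left subtree has 0 nodes { }, right has 1 {2}.
  Root 34: left subtree has 0 nodes { }, right has 2 {31, 11}.
    Root 31: left subtree has 0 nodes { }, right has 1 {11}.

30, 33, 17, 16, 15, 2, 34, 31, 11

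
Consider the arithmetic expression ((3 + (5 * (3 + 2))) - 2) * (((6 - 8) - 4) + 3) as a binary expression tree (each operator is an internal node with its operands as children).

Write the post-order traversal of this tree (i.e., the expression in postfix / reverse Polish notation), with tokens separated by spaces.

3 5 3 2 + * + 2 - 6 8 - 4 - 3 + *

Post-order on an expression tree gives postfix notation: for each operator, emit left operand, right operand, then the operator.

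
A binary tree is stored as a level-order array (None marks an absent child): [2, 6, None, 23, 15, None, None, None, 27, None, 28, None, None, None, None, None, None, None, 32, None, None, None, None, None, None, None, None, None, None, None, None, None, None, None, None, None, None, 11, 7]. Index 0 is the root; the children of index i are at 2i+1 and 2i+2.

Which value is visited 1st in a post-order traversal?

Post-order visits the left subtree, then the right subtree, then the node.
At 2: go left to 6.
  At 6: go left to 23.
    At 23: no left child.
    At 23: go right to 27.
      At 27: no left child.
      At 27: go right to 32.
        At 32: go left to 11.
          11 is a leaf — visit 11.
        At 32: go right to 7.
          7 is a leaf — visit 7.
        Visit 32.
      Visit 27.
    Visit 23.
  At 6: go right to 15.
    At 15: no left child.
    At 15: go right to 28.
      28 is a leaf — visit 28.
    Visit 15.
  Visit 6.
At 2: no right child.
Visit 2.
Full post-order sequence: 11, 7, 32, 27, 23, 28, 15, 6, 2.

11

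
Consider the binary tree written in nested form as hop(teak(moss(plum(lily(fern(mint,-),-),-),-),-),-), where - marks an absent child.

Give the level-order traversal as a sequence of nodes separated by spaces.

Level-order visits nodes level by level from the root, left to right within each level.
Level 0: hop
Level 1: teak
Level 2: moss
Level 3: plum
Level 4: lily
Level 5: fern
Level 6: mint

hop teak moss plum lily fern mint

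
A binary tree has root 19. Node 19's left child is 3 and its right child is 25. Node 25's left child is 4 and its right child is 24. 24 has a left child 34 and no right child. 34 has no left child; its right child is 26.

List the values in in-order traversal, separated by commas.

In-order visits the left subtree, then the node, then the right subtree.
At 19: go left to 3.
  3 is a leaf — visit 3.
Visit 19.
At 19: go right to 25.
  At 25: go left to 4.
    4 is a leaf — visit 4.
  Visit 25.
  At 25: go right to 24.
    At 24: go left to 34.
      At 34: no left child.
      Visit 34.
      At 34: go right to 26.
        26 is a leaf — visit 26.
    Visit 24.
    At 24: no right child.

3, 19, 4, 25, 34, 26, 24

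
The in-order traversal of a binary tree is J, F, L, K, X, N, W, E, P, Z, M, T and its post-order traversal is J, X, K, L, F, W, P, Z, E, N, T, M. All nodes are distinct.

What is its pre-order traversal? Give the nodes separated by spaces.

M N F J L K X E W Z P T

The last element of post-order is the root; it splits in-order into left and right subtrees.
Root M: left subtree has 10 nodes {J, F, L, K, X, N, W, E, P, Z}, right has 1 {T}.
  Root N: left subtree has 5 nodes {J, F, L, K, X}, right has 4 {W, E, P, Z}.
    Root F: left subtree has 1 node {J}, right has 3 {L, K, X}.
      Root L: left subtree has 0 nodes { }, right has 2 {K, X}.
        Root K: left subtree has 0 nodes { }, right has 1 {X}.
    Root E: left subtree has 1 node {W}, right has 2 {P, Z}.
      Root Z: left subtree has 1 node {P}, right has 0 { }.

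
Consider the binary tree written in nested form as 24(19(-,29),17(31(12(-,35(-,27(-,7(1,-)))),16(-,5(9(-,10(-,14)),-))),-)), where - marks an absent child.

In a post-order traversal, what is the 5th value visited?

Post-order visits the left subtree, then the right subtree, then the node.
At 24: go left to 19.
  At 19: no left child.
  At 19: go right to 29.
    29 is a leaf — visit 29.
  Visit 19.
At 24: go right to 17.
  At 17: go left to 31.
    At 31: go left to 12.
      At 12: no left child.
      At 12: go right to 35.
        At 35: no left child.
        At 35: go right to 27.
          At 27: no left child.
          At 27: go right to 7.
            At 7: go left to 1.
              1 is a leaf — visit 1.
            At 7: no right child.
            Visit 7.
          Visit 27.
        Visit 35.
      Visit 12.
    At 31: go right to 16.
      At 16: no left child.
      At 16: go right to 5.
        At 5: go left to 9.
          At 9: no left child.
          At 9: go right to 10.
            At 10: no left child.
            At 10: go right to 14.
              14 is a leaf — visit 14.
            Visit 10.
          Visit 9.
        At 5: no right child.
        Visit 5.
      Visit 16.
    Visit 31.
  At 17: no right child.
  Visit 17.
Visit 24.
Full post-order sequence: 29, 19, 1, 7, 27, 35, 12, 14, 10, 9, 5, 16, 31, 17, 24.

27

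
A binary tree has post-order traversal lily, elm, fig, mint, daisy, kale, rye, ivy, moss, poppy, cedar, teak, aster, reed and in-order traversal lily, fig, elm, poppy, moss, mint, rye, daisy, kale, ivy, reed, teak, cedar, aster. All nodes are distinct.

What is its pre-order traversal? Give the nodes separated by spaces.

reed poppy fig lily elm moss ivy rye mint kale daisy aster teak cedar

The last element of post-order is the root; it splits in-order into left and right subtrees.
Root reed: left subtree has 10 nodes {lily, fig, elm, poppy, moss, mint, rye, daisy, kale, ivy}, right has 3 {teak, cedar, aster}.
  Root poppy: left subtree has 3 nodes {lily, fig, elm}, right has 6 {moss, mint, rye, daisy, kale, ivy}.
    Root fig: left subtree has 1 node {lily}, right has 1 {elm}.
    Root moss: left subtree has 0 nodes { }, right has 5 {mint, rye, daisy, kale, ivy}.
      Root ivy: left subtree has 4 nodes {mint, rye, daisy, kale}, right has 0 { }.
        Root rye: left subtree has 1 node {mint}, right has 2 {daisy, kale}.
          Root kale: left subtree has 1 node {daisy}, right has 0 { }.
  Root aster: left subtree has 2 nodes {teak, cedar}, right has 0 { }.
    Root teak: left subtree has 0 nodes { }, right has 1 {cedar}.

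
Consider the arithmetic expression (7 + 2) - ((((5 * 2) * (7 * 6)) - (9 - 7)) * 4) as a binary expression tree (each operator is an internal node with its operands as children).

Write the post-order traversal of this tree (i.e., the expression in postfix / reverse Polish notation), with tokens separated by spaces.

Post-order on an expression tree gives postfix notation: for each operator, emit left operand, right operand, then the operator.

7 2 + 5 2 * 7 6 * * 9 7 - - 4 * -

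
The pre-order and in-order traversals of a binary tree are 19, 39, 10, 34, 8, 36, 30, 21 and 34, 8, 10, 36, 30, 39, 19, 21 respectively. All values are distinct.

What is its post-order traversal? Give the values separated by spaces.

The first element of pre-order is the root; it splits in-order into left and right subtrees.
Root 19: left subtree has 6 nodes {34, 8, 10, 36, 30, 39}, right has 1 {21}.
  Root 39: left subtree has 5 nodes {34, 8, 10, 36, 30}, right has 0 { }.
    Root 10: left subtree has 2 nodes {34, 8}, right has 2 {36, 30}.
      Root 34: left subtree has 0 nodes { }, right has 1 {8}.
      Root 36: left subtree has 0 nodes { }, right has 1 {30}.

8 34 30 36 10 39 21 19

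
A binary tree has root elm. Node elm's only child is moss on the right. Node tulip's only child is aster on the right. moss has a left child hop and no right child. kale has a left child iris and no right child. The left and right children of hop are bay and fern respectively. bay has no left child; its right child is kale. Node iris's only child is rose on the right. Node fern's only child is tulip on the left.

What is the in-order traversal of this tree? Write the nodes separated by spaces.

elm bay iris rose kale hop tulip aster fern moss

In-order visits the left subtree, then the node, then the right subtree.
At elm: no left child.
Visit elm.
At elm: go right to moss.
  At moss: go left to hop.
    At hop: go left to bay.
      At bay: no left child.
      Visit bay.
      At bay: go right to kale.
        At kale: go left to iris.
          At iris: no left child.
          Visit iris.
          At iris: go right to rose.
            rose is a leaf — visit rose.
        Visit kale.
        At kale: no right child.
    Visit hop.
    At hop: go right to fern.
      At fern: go left to tulip.
        At tulip: no left child.
        Visit tulip.
        At tulip: go right to aster.
          aster is a leaf — visit aster.
      Visit fern.
      At fern: no right child.
  Visit moss.
  At moss: no right child.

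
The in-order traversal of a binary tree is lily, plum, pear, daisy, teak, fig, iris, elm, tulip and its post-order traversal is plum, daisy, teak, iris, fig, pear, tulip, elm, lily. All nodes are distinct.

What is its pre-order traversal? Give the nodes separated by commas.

lily, elm, pear, plum, fig, teak, daisy, iris, tulip

The last element of post-order is the root; it splits in-order into left and right subtrees.
Root lily: left subtree has 0 nodes { }, right has 8 {plum, pear, daisy, teak, fig, iris, elm, tulip}.
  Root elm: left subtree has 6 nodes {plum, pear, daisy, teak, fig, iris}, right has 1 {tulip}.
    Root pear: left subtree has 1 node {plum}, right has 4 {daisy, teak, fig, iris}.
      Root fig: left subtree has 2 nodes {daisy, teak}, right has 1 {iris}.
        Root teak: left subtree has 1 node {daisy}, right has 0 { }.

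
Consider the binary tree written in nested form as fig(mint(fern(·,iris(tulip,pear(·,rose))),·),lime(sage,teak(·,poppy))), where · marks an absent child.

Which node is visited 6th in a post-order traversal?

mint

Post-order visits the left subtree, then the right subtree, then the node.
At fig: go left to mint.
  At mint: go left to fern.
    At fern: no left child.
    At fern: go right to iris.
      At iris: go left to tulip.
        tulip is a leaf — visit tulip.
      At iris: go right to pear.
        At pear: no left child.
        At pear: go right to rose.
          rose is a leaf — visit rose.
        Visit pear.
      Visit iris.
    Visit fern.
  At mint: no right child.
  Visit mint.
At fig: go right to lime.
  At lime: go left to sage.
    sage is a leaf — visit sage.
  At lime: go right to teak.
    At teak: no left child.
    At teak: go right to poppy.
      poppy is a leaf — visit poppy.
    Visit teak.
  Visit lime.
Visit fig.
Full post-order sequence: tulip, rose, pear, iris, fern, mint, sage, poppy, teak, lime, fig.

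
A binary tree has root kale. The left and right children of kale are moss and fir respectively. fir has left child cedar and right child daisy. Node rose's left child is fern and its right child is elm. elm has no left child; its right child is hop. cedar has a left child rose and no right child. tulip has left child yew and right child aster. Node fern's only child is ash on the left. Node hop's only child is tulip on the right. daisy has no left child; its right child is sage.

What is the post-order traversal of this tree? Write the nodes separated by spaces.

moss ash fern yew aster tulip hop elm rose cedar sage daisy fir kale

Post-order visits the left subtree, then the right subtree, then the node.
At kale: go left to moss.
  moss is a leaf — visit moss.
At kale: go right to fir.
  At fir: go left to cedar.
    At cedar: go left to rose.
      At rose: go left to fern.
        At fern: go left to ash.
          ash is a leaf — visit ash.
        At fern: no right child.
        Visit fern.
      At rose: go right to elm.
        At elm: no left child.
        At elm: go right to hop.
          At hop: no left child.
          At hop: go right to tulip.
            At tulip: go left to yew.
              yew is a leaf — visit yew.
            At tulip: go right to aster.
              aster is a leaf — visit aster.
            Visit tulip.
          Visit hop.
        Visit elm.
      Visit rose.
    At cedar: no right child.
    Visit cedar.
  At fir: go right to daisy.
    At daisy: no left child.
    At daisy: go right to sage.
      sage is a leaf — visit sage.
    Visit daisy.
  Visit fir.
Visit kale.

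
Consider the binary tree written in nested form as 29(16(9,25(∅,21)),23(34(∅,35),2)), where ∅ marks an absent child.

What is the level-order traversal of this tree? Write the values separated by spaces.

29 16 23 9 25 34 2 21 35

Level-order visits nodes level by level from the root, left to right within each level.
Level 0: 29
Level 1: 16, 23
Level 2: 9, 25, 34, 2
Level 3: 21, 35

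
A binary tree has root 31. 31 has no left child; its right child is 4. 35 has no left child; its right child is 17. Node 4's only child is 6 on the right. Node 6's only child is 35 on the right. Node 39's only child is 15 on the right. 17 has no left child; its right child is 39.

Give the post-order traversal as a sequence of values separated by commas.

15, 39, 17, 35, 6, 4, 31

Post-order visits the left subtree, then the right subtree, then the node.
At 31: no left child.
At 31: go right to 4.
  At 4: no left child.
  At 4: go right to 6.
    At 6: no left child.
    At 6: go right to 35.
      At 35: no left child.
      At 35: go right to 17.
        At 17: no left child.
        At 17: go right to 39.
          At 39: no left child.
          At 39: go right to 15.
            15 is a leaf — visit 15.
          Visit 39.
        Visit 17.
      Visit 35.
    Visit 6.
  Visit 4.
Visit 31.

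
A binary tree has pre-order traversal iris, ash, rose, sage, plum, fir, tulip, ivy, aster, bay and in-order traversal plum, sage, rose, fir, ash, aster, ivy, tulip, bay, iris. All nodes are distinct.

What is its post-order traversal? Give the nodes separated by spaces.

plum sage fir rose aster ivy bay tulip ash iris

The first element of pre-order is the root; it splits in-order into left and right subtrees.
Root iris: left subtree has 9 nodes {plum, sage, rose, fir, ash, aster, ivy, tulip, bay}, right has 0 { }.
  Root ash: left subtree has 4 nodes {plum, sage, rose, fir}, right has 4 {aster, ivy, tulip, bay}.
    Root rose: left subtree has 2 nodes {plum, sage}, right has 1 {fir}.
      Root sage: left subtree has 1 node {plum}, right has 0 { }.
    Root tulip: left subtree has 2 nodes {aster, ivy}, right has 1 {bay}.
      Root ivy: left subtree has 1 node {aster}, right has 0 { }.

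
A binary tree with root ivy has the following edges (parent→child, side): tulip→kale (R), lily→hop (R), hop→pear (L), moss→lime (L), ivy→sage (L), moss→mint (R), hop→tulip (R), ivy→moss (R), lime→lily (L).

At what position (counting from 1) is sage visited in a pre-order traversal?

Pre-order visits the node, then its left subtree, then its right subtree.
Visit ivy.
At ivy: go left to sage.
  sage is a leaf — visit sage.
At ivy: go right to moss.
  Visit moss.
  At moss: go left to lime.
    Visit lime.
    At lime: go left to lily.
      Visit lily.
      At lily: no left child.
      At lily: go right to hop.
        Visit hop.
        At hop: go left to pear.
          pear is a leaf — visit pear.
        At hop: go right to tulip.
          Visit tulip.
          At tulip: no left child.
          At tulip: go right to kale.
            kale is a leaf — visit kale.
    At lime: no right child.
  At moss: go right to mint.
    mint is a leaf — visit mint.
Full pre-order sequence: ivy, sage, moss, lime, lily, hop, pear, tulip, kale, mint.

2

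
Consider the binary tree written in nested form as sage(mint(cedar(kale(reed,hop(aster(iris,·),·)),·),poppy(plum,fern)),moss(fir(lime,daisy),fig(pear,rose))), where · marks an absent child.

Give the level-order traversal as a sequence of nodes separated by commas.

Level-order visits nodes level by level from the root, left to right within each level.
Level 0: sage
Level 1: mint, moss
Level 2: cedar, poppy, fir, fig
Level 3: kale, plum, fern, lime, daisy, pear, rose
Level 4: reed, hop
Level 5: aster
Level 6: iris

sage, mint, moss, cedar, poppy, fir, fig, kale, plum, fern, lime, daisy, pear, rose, reed, hop, aster, iris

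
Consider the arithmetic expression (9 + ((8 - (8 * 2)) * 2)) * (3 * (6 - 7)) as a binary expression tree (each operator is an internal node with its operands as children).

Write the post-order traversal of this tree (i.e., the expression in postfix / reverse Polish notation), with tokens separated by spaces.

9 8 8 2 * - 2 * + 3 6 7 - * *

Post-order on an expression tree gives postfix notation: for each operator, emit left operand, right operand, then the operator.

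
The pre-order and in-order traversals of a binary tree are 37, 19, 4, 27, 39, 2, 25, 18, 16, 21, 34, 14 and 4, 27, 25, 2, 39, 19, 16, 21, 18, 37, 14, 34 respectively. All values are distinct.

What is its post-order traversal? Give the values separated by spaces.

25 2 39 27 4 21 16 18 19 14 34 37

The first element of pre-order is the root; it splits in-order into left and right subtrees.
Root 37: left subtree has 9 nodes {4, 27, 25, 2, 39, 19, 16, 21, 18}, right has 2 {14, 34}.
  Root 19: left subtree has 5 nodes {4, 27, 25, 2, 39}, right has 3 {16, 21, 18}.
    Root 4: left subtree has 0 nodes { }, right has 4 {27, 25, 2, 39}.
      Root 27: left subtree has 0 nodes { }, right has 3 {25, 2, 39}.
        Root 39: left subtree has 2 nodes {25, 2}, right has 0 { }.
          Root 2: left subtree has 1 node {25}, right has 0 { }.
    Root 18: left subtree has 2 nodes {16, 21}, right has 0 { }.
      Root 16: left subtree has 0 nodes { }, right has 1 {21}.
  Root 34: left subtree has 1 node {14}, right has 0 { }.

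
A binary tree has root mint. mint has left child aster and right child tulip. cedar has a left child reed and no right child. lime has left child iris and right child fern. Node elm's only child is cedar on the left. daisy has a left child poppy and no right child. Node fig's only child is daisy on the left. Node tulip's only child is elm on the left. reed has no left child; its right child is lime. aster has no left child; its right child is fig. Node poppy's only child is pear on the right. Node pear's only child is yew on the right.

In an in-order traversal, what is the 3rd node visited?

In-order visits the left subtree, then the node, then the right subtree.
At mint: go left to aster.
  At aster: no left child.
  Visit aster.
  At aster: go right to fig.
    At fig: go left to daisy.
      At daisy: go left to poppy.
        At poppy: no left child.
        Visit poppy.
        At poppy: go right to pear.
          At pear: no left child.
          Visit pear.
          At pear: go right to yew.
            yew is a leaf — visit yew.
      Visit daisy.
      At daisy: no right child.
    Visit fig.
    At fig: no right child.
Visit mint.
At mint: go right to tulip.
  At tulip: go left to elm.
    At elm: go left to cedar.
      At cedar: go left to reed.
        At reed: no left child.
        Visit reed.
        At reed: go right to lime.
          At lime: go left to iris.
            iris is a leaf — visit iris.
          Visit lime.
          At lime: go right to fern.
            fern is a leaf — visit fern.
      Visit cedar.
      At cedar: no right child.
    Visit elm.
    At elm: no right child.
  Visit tulip.
  At tulip: no right child.
Full in-order sequence: aster, poppy, pear, yew, daisy, fig, mint, reed, iris, lime, fern, cedar, elm, tulip.

pear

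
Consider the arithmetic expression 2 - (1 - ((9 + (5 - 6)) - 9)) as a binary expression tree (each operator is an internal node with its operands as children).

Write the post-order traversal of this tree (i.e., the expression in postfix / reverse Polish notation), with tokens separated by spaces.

2 1 9 5 6 - + 9 - - -

Post-order on an expression tree gives postfix notation: for each operator, emit left operand, right operand, then the operator.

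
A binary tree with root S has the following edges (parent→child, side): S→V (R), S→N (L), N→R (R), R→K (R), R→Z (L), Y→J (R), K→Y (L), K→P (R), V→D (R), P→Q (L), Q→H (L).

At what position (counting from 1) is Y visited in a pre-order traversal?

Pre-order visits the node, then its left subtree, then its right subtree.
Visit S.
At S: go left to N.
  Visit N.
  At N: no left child.
  At N: go right to R.
    Visit R.
    At R: go left to Z.
      Z is a leaf — visit Z.
    At R: go right to K.
      Visit K.
      At K: go left to Y.
        Visit Y.
        At Y: no left child.
        At Y: go right to J.
          J is a leaf — visit J.
      At K: go right to P.
        Visit P.
        At P: go left to Q.
          Visit Q.
          At Q: go left to H.
            H is a leaf — visit H.
          At Q: no right child.
        At P: no right child.
At S: go right to V.
  Visit V.
  At V: no left child.
  At V: go right to D.
    D is a leaf — visit D.
Full pre-order sequence: S, N, R, Z, K, Y, J, P, Q, H, V, D.

6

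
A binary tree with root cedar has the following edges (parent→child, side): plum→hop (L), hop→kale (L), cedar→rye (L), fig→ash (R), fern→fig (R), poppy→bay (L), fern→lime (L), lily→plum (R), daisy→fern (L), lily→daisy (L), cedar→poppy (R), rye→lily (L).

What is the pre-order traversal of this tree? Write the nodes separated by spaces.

Pre-order visits the node, then its left subtree, then its right subtree.
Visit cedar.
At cedar: go left to rye.
  Visit rye.
  At rye: go left to lily.
    Visit lily.
    At lily: go left to daisy.
      Visit daisy.
      At daisy: go left to fern.
        Visit fern.
        At fern: go left to lime.
          lime is a leaf — visit lime.
        At fern: go right to fig.
          Visit fig.
          At fig: no left child.
          At fig: go right to ash.
            ash is a leaf — visit ash.
      At daisy: no right child.
    At lily: go right to plum.
      Visit plum.
      At plum: go left to hop.
        Visit hop.
        At hop: go left to kale.
          kale is a leaf — visit kale.
        At hop: no right child.
      At plum: no right child.
  At rye: no right child.
At cedar: go right to poppy.
  Visit poppy.
  At poppy: go left to bay.
    bay is a leaf — visit bay.
  At poppy: no right child.

cedar rye lily daisy fern lime fig ash plum hop kale poppy bay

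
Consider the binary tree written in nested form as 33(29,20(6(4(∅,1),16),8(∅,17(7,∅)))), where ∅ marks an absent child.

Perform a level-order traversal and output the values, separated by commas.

33, 29, 20, 6, 8, 4, 16, 17, 1, 7

Level-order visits nodes level by level from the root, left to right within each level.
Level 0: 33
Level 1: 29, 20
Level 2: 6, 8
Level 3: 4, 16, 17
Level 4: 1, 7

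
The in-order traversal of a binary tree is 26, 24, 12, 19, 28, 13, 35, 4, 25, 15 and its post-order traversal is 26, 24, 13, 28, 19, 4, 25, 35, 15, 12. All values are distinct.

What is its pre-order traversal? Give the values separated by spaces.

The last element of post-order is the root; it splits in-order into left and right subtrees.
Root 12: left subtree has 2 nodes {26, 24}, right has 7 {19, 28, 13, 35, 4, 25, 15}.
  Root 24: left subtree has 1 node {26}, right has 0 { }.
  Root 15: left subtree has 6 nodes {19, 28, 13, 35, 4, 25}, right has 0 { }.
    Root 35: left subtree has 3 nodes {19, 28, 13}, right has 2 {4, 25}.
      Root 19: left subtree has 0 nodes { }, right has 2 {28, 13}.
        Root 28: left subtree has 0 nodes { }, right has 1 {13}.
      Root 25: left subtree has 1 node {4}, right has 0 { }.

12 24 26 15 35 19 28 13 25 4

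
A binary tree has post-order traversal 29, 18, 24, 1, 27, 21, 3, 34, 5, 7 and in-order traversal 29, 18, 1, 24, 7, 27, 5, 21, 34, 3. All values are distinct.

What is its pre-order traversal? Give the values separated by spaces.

The last element of post-order is the root; it splits in-order into left and right subtrees.
Root 7: left subtree has 4 nodes {29, 18, 1, 24}, right has 5 {27, 5, 21, 34, 3}.
  Root 1: left subtree has 2 nodes {29, 18}, right has 1 {24}.
    Root 18: left subtree has 1 node {29}, right has 0 { }.
  Root 5: left subtree has 1 node {27}, right has 3 {21, 34, 3}.
    Root 34: left subtree has 1 node {21}, right has 1 {3}.

7 1 18 29 24 5 27 34 21 3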